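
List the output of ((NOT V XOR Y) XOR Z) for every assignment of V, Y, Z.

V | Y | Z | Output
------------------
0 | 0 | 0 | 1
0 | 0 | 1 | 0
0 | 1 | 0 | 0
0 | 1 | 1 | 1
1 | 0 | 0 | 0
1 | 0 | 1 | 1
1 | 1 | 0 | 1
1 | 1 | 1 | 0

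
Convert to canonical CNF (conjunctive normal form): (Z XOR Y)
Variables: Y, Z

(Y OR Z) AND (NOT Y OR NOT Z)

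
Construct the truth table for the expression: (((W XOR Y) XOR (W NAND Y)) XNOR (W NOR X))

X | Y | W | Output
------------------
0 | 0 | 0 | 1
0 | 0 | 1 | 1
0 | 1 | 0 | 0
0 | 1 | 1 | 1
1 | 0 | 0 | 0
1 | 0 | 1 | 1
1 | 1 | 0 | 1
1 | 1 | 1 | 1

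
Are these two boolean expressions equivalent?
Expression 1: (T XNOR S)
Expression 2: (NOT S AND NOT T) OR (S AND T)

Yes, they are equivalent — the two output columns agree on all 4 assignments:
S | T | Expression 1 | Expression 2
-----------------------------------
0 | 0 | 1 | 1
0 | 1 | 0 | 0
1 | 0 | 0 | 0
1 | 1 | 1 | 1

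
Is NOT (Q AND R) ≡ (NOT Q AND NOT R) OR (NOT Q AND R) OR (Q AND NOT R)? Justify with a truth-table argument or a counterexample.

Yes, they are equivalent — the two output columns agree on all 4 assignments:
Q | R | Expression 1 | Expression 2
-----------------------------------
0 | 0 | 1 | 1
0 | 1 | 1 | 1
1 | 0 | 1 | 1
1 | 1 | 0 | 0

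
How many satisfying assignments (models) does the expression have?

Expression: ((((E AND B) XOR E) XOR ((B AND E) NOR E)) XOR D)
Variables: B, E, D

Satisfying assignments: (0,0,0), (0,1,0), (1,0,0), (1,1,1)
Count: 4 out of 8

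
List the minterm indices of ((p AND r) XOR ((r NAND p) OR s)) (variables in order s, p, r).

Σm(0, 1, 2, 3, 4, 5, 6) = (NOT s AND NOT p AND NOT r) OR (NOT s AND NOT p AND r) OR (NOT s AND p AND NOT r) OR (NOT s AND p AND r) OR (s AND NOT p AND NOT r) OR (s AND NOT p AND r) OR (s AND p AND NOT r)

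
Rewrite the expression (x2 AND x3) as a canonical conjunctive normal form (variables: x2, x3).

(x2 OR x3) AND (x2 OR NOT x3) AND (NOT x2 OR x3)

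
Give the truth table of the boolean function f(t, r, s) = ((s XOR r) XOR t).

t | r | s | Output
------------------
0 | 0 | 0 | 0
0 | 0 | 1 | 1
0 | 1 | 0 | 1
0 | 1 | 1 | 0
1 | 0 | 0 | 1
1 | 0 | 1 | 0
1 | 1 | 0 | 0
1 | 1 | 1 | 1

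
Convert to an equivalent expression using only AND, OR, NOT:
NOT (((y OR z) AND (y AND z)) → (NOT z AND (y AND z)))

((y OR z) AND (y AND z)) AND NOT (NOT z AND (y AND z))
(Negated implication: NOT(A → B) = A AND NOT B)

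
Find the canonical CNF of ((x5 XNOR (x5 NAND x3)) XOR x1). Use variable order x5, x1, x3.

(x5 OR x1 OR x3) AND (x5 OR x1 OR NOT x3) AND (NOT x5 OR x1 OR NOT x3) AND (NOT x5 OR NOT x1 OR x3)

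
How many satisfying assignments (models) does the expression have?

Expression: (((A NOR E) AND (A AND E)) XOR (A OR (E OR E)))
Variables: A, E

Satisfying assignments: (0,1), (1,0), (1,1)
Count: 3 out of 4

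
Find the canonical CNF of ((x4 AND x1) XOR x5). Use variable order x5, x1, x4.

(x5 OR x1 OR x4) AND (x5 OR x1 OR NOT x4) AND (x5 OR NOT x1 OR x4) AND (NOT x5 OR NOT x1 OR NOT x4)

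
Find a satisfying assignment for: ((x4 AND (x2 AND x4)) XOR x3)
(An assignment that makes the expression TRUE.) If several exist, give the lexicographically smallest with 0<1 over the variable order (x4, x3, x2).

x4=0, x3=1, x2=0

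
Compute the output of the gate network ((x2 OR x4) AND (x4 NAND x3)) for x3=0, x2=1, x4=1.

Substituting: ((1 OR 1) AND (1 NAND 0))
= 1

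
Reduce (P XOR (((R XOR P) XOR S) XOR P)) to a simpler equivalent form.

By XOR self-cancellation ((E XOR v) XOR v = E):
= ((R XOR P) XOR S)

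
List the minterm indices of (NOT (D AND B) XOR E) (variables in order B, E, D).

Σm(0, 1, 4, 7) = (NOT B AND NOT E AND NOT D) OR (NOT B AND NOT E AND D) OR (B AND NOT E AND NOT D) OR (B AND E AND D)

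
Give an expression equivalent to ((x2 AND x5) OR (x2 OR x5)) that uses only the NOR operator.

((((x2 NOR x2) NOR (x5 NOR x5)) NOR ((x2 NOR x5) NOR (x2 NOR x5))) NOR (((x2 NOR x2) NOR (x5 NOR x5)) NOR ((x2 NOR x5) NOR (x2 NOR x5))))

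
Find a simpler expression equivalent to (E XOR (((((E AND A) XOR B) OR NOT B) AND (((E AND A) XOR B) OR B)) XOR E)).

By XOR self-cancellation ((E XOR v) XOR v = E) then distribution ((E OR v) AND (E OR NOT v) = E):
= ((E AND A) XOR B)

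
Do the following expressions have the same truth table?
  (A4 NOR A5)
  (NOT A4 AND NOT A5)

Yes, they are equivalent — the two output columns agree on all 4 assignments:
A4 | A5 | Expression 1 | Expression 2
-------------------------------------
0 | 0 | 1 | 1
0 | 1 | 0 | 0
1 | 0 | 0 | 0
1 | 1 | 0 | 0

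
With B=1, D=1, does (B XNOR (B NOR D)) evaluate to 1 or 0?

Substituting: (1 XNOR (1 NOR 1))
= 0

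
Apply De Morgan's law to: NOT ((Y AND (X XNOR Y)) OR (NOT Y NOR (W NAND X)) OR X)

NOT (Y AND (X XNOR Y)) AND NOT (NOT Y NOR (W NAND X)) AND NOT X
De Morgan's: NOT(OR of terms) = AND of negations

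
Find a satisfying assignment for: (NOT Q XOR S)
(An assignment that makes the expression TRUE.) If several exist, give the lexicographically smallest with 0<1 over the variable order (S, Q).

S=0, Q=0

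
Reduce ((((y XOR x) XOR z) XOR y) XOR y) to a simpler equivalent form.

By XOR self-cancellation ((E XOR v) XOR v = E):
= ((y XOR x) XOR z)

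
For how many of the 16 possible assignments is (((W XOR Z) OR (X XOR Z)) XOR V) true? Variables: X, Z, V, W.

Satisfying assignments: (0,0,0,1), (0,0,1,0), (0,1,0,0), (0,1,0,1), (1,0,0,0), (1,0,0,1), (1,1,0,0), (1,1,1,1)
Count: 8 out of 16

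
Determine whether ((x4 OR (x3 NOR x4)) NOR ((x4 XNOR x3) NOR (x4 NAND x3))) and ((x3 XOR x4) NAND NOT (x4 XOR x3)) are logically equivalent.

No. Counterexample: with x3=0, x4=0, Expression 1 = 0 but Expression 2 = 1.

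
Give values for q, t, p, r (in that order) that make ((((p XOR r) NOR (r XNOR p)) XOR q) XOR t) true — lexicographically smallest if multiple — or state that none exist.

q=0, t=1, p=0, r=0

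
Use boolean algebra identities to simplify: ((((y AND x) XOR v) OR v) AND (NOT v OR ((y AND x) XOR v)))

By distribution ((E OR v) AND (E OR NOT v) = E):
= ((y AND x) XOR v)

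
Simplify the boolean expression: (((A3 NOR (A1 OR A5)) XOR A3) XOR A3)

By XOR self-cancellation ((E XOR v) XOR v = E):
= (A3 NOR (A1 OR A5))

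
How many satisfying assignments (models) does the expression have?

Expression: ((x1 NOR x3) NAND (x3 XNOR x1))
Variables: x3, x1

Satisfying assignments: (0,1), (1,0), (1,1)
Count: 3 out of 4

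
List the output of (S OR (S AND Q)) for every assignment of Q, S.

Q | S | Output
--------------
0 | 0 | 0
0 | 1 | 1
1 | 0 | 0
1 | 1 | 1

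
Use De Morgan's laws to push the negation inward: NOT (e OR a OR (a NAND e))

NOT e AND NOT a AND NOT (a NAND e)
De Morgan's: NOT(OR of terms) = AND of negations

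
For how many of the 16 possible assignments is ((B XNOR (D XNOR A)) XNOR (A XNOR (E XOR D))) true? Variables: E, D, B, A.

Satisfying assignments: (0,0,1,0), (0,0,1,1), (0,1,1,0), (0,1,1,1), (1,0,0,0), (1,0,0,1), (1,1,0,0), (1,1,0,1)
Count: 8 out of 16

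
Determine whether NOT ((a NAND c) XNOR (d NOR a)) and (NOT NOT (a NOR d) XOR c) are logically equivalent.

No. Counterexample: with a=0, c=0, d=0, Expression 1 = 0 but Expression 2 = 1.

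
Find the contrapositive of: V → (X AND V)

Contrapositive: NOT (X AND V) → NOT V
Note: A statement and its contrapositive are logically equivalent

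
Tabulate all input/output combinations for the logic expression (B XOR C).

B | C | Output
--------------
0 | 0 | 0
0 | 1 | 1
1 | 0 | 1
1 | 1 | 0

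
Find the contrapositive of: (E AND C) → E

Contrapositive: NOT E → NOT (E AND C)
Note: A statement and its contrapositive are logically equivalent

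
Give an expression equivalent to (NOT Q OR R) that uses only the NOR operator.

(((Q NOR Q) NOR R) NOR ((Q NOR Q) NOR R))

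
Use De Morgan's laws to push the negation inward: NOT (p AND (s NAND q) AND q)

NOT p OR NOT (s NAND q) OR NOT q
De Morgan's: NOT(AND of terms) = OR of negations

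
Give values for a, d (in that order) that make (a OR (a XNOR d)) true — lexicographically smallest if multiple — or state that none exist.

a=0, d=0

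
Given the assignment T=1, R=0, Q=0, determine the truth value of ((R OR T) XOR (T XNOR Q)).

Substituting: ((0 OR 1) XOR (1 XNOR 0))
= 1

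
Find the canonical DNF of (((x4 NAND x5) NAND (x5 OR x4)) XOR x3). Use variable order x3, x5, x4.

(NOT x3 AND NOT x5 AND NOT x4) OR (NOT x3 AND x5 AND x4) OR (x3 AND NOT x5 AND x4) OR (x3 AND x5 AND NOT x4)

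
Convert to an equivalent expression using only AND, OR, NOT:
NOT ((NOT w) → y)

(NOT w) AND NOT y
(Negated implication: NOT(A → B) = A AND NOT B)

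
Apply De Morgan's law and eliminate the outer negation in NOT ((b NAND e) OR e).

NOT (b NAND e) AND NOT e
De Morgan's: NOT(OR of terms) = AND of negations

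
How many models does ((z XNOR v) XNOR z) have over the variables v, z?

Satisfying assignments: (1,0), (1,1)
Count: 2 out of 4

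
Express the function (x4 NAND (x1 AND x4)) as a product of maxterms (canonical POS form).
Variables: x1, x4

ΠM(3) = (NOT x1 OR NOT x4)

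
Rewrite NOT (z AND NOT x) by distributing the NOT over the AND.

NOT z OR x
De Morgan's: NOT(AND of terms) = OR of negations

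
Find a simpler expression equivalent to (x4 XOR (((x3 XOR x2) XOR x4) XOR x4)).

By XOR self-cancellation ((E XOR v) XOR v = E):
= ((x3 XOR x2) XOR x4)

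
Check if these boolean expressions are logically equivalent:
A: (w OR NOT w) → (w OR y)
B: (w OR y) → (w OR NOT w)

No, Converse is not equivalent to original (counterexample: z=0, y=0, w=0)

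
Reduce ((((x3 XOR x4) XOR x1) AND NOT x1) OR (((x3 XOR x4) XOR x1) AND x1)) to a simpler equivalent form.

By distribution ((E AND v) OR (E AND NOT v) = E):
= ((x3 XOR x4) XOR x1)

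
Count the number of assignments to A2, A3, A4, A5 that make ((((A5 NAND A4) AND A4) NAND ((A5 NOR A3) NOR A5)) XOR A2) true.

Satisfying assignments: (0,0,0,0), (0,0,0,1), (0,0,1,0), (0,0,1,1), (0,1,0,0), (0,1,0,1), (0,1,1,1), (1,1,1,0)
Count: 8 out of 16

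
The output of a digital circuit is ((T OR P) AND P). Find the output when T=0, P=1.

Substituting: ((0 OR 1) AND 1)
= 1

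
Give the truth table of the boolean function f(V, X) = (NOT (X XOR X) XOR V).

V | X | Output
--------------
0 | 0 | 1
0 | 1 | 1
1 | 0 | 0
1 | 1 | 0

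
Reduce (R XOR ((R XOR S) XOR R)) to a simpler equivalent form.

By XOR self-cancellation ((E XOR v) XOR v = E):
= (R XOR S)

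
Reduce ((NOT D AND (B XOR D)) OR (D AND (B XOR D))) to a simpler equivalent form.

By distribution ((E AND v) OR (E AND NOT v) = E):
= (B XOR D)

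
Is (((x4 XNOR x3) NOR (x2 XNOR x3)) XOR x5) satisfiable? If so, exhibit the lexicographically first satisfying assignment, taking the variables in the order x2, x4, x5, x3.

x2=0, x4=0, x5=0, x3=1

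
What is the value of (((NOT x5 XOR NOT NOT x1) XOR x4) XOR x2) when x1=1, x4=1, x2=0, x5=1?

Substituting: (((NOT 1 XOR NOT NOT 1) XOR 1) XOR 0)
= 0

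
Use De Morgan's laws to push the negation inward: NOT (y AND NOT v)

NOT y OR v
De Morgan's: NOT(AND of terms) = OR of negations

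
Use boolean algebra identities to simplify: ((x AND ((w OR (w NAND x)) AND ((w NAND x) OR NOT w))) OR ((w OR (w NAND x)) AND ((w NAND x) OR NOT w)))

By absorption (E OR (E AND v) = E) then distribution ((E OR v) AND (E OR NOT v) = E):
= (w NAND x)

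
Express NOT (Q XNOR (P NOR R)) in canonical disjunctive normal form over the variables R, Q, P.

(NOT R AND NOT Q AND NOT P) OR (NOT R AND Q AND P) OR (R AND Q AND NOT P) OR (R AND Q AND P)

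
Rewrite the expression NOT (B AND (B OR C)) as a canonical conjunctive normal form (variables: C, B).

(C OR NOT B) AND (NOT C OR NOT B)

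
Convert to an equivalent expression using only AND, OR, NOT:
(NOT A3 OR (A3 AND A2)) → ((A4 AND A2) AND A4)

NOT (NOT A3 OR (A3 AND A2)) OR ((A4 AND A2) AND A4)
(Implication elimination: A → B = NOT A OR B)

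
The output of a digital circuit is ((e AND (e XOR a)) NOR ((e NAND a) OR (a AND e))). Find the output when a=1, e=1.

Substituting: ((1 AND (1 XOR 1)) NOR ((1 NAND 1) OR (1 AND 1)))
= 0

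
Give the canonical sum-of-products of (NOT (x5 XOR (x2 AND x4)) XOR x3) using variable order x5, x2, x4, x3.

Σm(0, 2, 4, 7, 9, 11, 13, 14) = (NOT x5 AND NOT x2 AND NOT x4 AND NOT x3) OR (NOT x5 AND NOT x2 AND x4 AND NOT x3) OR (NOT x5 AND x2 AND NOT x4 AND NOT x3) OR (NOT x5 AND x2 AND x4 AND x3) OR (x5 AND NOT x2 AND NOT x4 AND x3) OR (x5 AND NOT x2 AND x4 AND x3) OR (x5 AND x2 AND NOT x4 AND x3) OR (x5 AND x2 AND x4 AND NOT x3)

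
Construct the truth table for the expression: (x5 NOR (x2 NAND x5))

x2 | x5 | Output
----------------
0 | 0 | 0
0 | 1 | 0
1 | 0 | 0
1 | 1 | 0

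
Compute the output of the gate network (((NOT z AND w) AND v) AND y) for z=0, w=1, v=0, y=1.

Substituting: (((NOT 0 AND 1) AND 0) AND 1)
= 0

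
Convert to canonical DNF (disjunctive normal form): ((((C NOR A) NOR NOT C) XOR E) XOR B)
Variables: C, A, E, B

(NOT C AND NOT A AND NOT E AND B) OR (NOT C AND NOT A AND E AND NOT B) OR (NOT C AND A AND NOT E AND B) OR (NOT C AND A AND E AND NOT B) OR (C AND NOT A AND NOT E AND NOT B) OR (C AND NOT A AND E AND B) OR (C AND A AND NOT E AND NOT B) OR (C AND A AND E AND B)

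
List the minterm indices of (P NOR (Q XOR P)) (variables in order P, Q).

Σm(0) = (NOT P AND NOT Q)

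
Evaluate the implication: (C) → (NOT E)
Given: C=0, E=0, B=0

Antecedent (C) = 0; consequent (NOT E) = 1.
0 → 1 = 1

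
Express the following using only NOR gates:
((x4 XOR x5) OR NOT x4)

((((((x4 NOR x5) NOR (x4 NOR x5)) NOR ((x4 NOR x5) NOR (x4 NOR x5))) NOR ((((x4 NOR x4) NOR (x5 NOR x5)) NOR ((x4 NOR x4) NOR (x5 NOR x5))) NOR (((x4 NOR x4) NOR (x5 NOR x5)) NOR ((x4 NOR x4) NOR (x5 NOR x5))))) NOR (x4 NOR x4)) NOR (((((x4 NOR x5) NOR (x4 NOR x5)) NOR ((x4 NOR x5) NOR (x4 NOR x5))) NOR ((((x4 NOR x4) NOR (x5 NOR x5)) NOR ((x4 NOR x4) NOR (x5 NOR x5))) NOR (((x4 NOR x4) NOR (x5 NOR x5)) NOR ((x4 NOR x4) NOR (x5 NOR x5))))) NOR (x4 NOR x4)))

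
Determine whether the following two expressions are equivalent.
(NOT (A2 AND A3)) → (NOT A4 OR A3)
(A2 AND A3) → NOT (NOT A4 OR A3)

No, Inverse is not equivalent to original (counterexample: A3=0, A4=1, A2=0)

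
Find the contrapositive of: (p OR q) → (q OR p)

Contrapositive: NOT (q OR p) → NOT (p OR q)
Note: A statement and its contrapositive are logically equivalent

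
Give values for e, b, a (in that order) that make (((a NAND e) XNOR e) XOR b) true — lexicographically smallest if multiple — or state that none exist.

e=0, b=1, a=0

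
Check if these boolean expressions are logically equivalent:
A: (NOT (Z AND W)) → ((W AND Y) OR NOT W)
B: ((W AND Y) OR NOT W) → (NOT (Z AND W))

No, Converse is not equivalent to original (counterexample: W=1, Z=0, Y=0)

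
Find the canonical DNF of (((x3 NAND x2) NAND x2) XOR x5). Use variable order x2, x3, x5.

(NOT x2 AND NOT x3 AND NOT x5) OR (NOT x2 AND x3 AND NOT x5) OR (x2 AND NOT x3 AND x5) OR (x2 AND x3 AND NOT x5)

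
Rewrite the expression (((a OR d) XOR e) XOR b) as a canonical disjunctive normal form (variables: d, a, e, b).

(NOT d AND NOT a AND NOT e AND b) OR (NOT d AND NOT a AND e AND NOT b) OR (NOT d AND a AND NOT e AND NOT b) OR (NOT d AND a AND e AND b) OR (d AND NOT a AND NOT e AND NOT b) OR (d AND NOT a AND e AND b) OR (d AND a AND NOT e AND NOT b) OR (d AND a AND e AND b)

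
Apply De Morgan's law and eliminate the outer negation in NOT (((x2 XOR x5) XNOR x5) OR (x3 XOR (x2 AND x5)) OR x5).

NOT ((x2 XOR x5) XNOR x5) AND NOT (x3 XOR (x2 AND x5)) AND NOT x5
De Morgan's: NOT(OR of terms) = AND of negations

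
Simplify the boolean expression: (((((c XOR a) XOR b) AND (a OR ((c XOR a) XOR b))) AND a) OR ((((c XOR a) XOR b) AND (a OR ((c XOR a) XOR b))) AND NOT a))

By distribution ((E AND v) OR (E AND NOT v) = E) then absorption (E AND (E OR v) = E):
= ((c XOR a) XOR b)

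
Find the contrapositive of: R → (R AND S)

Contrapositive: NOT (R AND S) → NOT R
Note: A statement and its contrapositive are logically equivalent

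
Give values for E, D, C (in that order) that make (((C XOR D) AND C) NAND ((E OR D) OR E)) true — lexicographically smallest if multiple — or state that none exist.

E=0, D=0, C=0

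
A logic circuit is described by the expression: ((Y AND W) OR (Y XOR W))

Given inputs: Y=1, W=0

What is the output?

Substituting: ((1 AND 0) OR (1 XOR 0))
= 1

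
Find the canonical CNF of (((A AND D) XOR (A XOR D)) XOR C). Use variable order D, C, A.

(D OR C OR A) AND (D OR NOT C OR NOT A) AND (NOT D OR NOT C OR A) AND (NOT D OR NOT C OR NOT A)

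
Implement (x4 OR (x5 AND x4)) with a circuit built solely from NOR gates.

((x4 NOR ((x5 NOR x5) NOR (x4 NOR x4))) NOR (x4 NOR ((x5 NOR x5) NOR (x4 NOR x4))))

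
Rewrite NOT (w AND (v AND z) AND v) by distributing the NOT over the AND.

NOT w OR NOT (v AND z) OR NOT v
De Morgan's: NOT(AND of terms) = OR of negations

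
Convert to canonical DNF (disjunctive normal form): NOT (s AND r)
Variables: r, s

(NOT r AND NOT s) OR (NOT r AND s) OR (r AND NOT s)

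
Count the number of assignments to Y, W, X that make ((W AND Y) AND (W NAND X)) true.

Satisfying assignments: (1,1,0)
Count: 1 out of 8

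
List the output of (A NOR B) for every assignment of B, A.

B | A | Output
--------------
0 | 0 | 1
0 | 1 | 0
1 | 0 | 0
1 | 1 | 0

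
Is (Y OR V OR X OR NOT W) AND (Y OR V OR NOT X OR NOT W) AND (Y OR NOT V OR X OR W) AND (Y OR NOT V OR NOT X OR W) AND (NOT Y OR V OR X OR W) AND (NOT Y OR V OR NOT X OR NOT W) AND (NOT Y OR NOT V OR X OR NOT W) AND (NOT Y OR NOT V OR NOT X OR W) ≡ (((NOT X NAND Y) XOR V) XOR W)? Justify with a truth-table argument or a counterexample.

Yes, they are equivalent — the two output columns agree on all 16 assignments:
Y | V | X | W | Expression 1 | Expression 2
-------------------------------------------
0 | 0 | 0 | 0 | 1 | 1
0 | 0 | 0 | 1 | 0 | 0
0 | 0 | 1 | 0 | 1 | 1
0 | 0 | 1 | 1 | 0 | 0
0 | 1 | 0 | 0 | 0 | 0
0 | 1 | 0 | 1 | 1 | 1
0 | 1 | 1 | 0 | 0 | 0
0 | 1 | 1 | 1 | 1 | 1
1 | 0 | 0 | 0 | 0 | 0
1 | 0 | 0 | 1 | 1 | 1
1 | 0 | 1 | 0 | 1 | 1
1 | 0 | 1 | 1 | 0 | 0
1 | 1 | 0 | 0 | 1 | 1
1 | 1 | 0 | 1 | 0 | 0
1 | 1 | 1 | 0 | 0 | 0
1 | 1 | 1 | 1 | 1 | 1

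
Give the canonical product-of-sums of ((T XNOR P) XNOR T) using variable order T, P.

ΠM(0, 2) = (T OR P) AND (NOT T OR P)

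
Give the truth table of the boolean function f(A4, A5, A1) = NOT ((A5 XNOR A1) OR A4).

A4 | A5 | A1 | Output
---------------------
0 | 0 | 0 | 0
0 | 0 | 1 | 1
0 | 1 | 0 | 1
0 | 1 | 1 | 0
1 | 0 | 0 | 0
1 | 0 | 1 | 0
1 | 1 | 0 | 0
1 | 1 | 1 | 0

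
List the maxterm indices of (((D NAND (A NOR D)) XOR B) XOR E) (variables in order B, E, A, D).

ΠM(4, 5, 6, 7, 8, 9, 10, 11) = (B OR NOT E OR A OR D) AND (B OR NOT E OR A OR NOT D) AND (B OR NOT E OR NOT A OR D) AND (B OR NOT E OR NOT A OR NOT D) AND (NOT B OR E OR A OR D) AND (NOT B OR E OR A OR NOT D) AND (NOT B OR E OR NOT A OR D) AND (NOT B OR E OR NOT A OR NOT D)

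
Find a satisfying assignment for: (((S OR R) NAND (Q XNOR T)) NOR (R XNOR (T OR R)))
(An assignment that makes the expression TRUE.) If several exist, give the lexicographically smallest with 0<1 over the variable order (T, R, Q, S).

T=1, R=0, Q=1, S=1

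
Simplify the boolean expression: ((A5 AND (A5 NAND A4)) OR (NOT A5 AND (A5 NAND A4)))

By distribution ((E AND v) OR (E AND NOT v) = E):
= (A5 NAND A4)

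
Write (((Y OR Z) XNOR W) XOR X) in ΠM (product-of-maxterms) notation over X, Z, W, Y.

ΠM(1, 2, 4, 5, 8, 11, 14, 15) = (X OR Z OR W OR NOT Y) AND (X OR Z OR NOT W OR Y) AND (X OR NOT Z OR W OR Y) AND (X OR NOT Z OR W OR NOT Y) AND (NOT X OR Z OR W OR Y) AND (NOT X OR Z OR NOT W OR NOT Y) AND (NOT X OR NOT Z OR NOT W OR Y) AND (NOT X OR NOT Z OR NOT W OR NOT Y)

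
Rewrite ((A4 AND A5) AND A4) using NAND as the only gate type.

((((A4 NAND A5) NAND (A4 NAND A5)) NAND A4) NAND (((A4 NAND A5) NAND (A4 NAND A5)) NAND A4))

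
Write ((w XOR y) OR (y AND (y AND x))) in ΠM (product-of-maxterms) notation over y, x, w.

ΠM(0, 2, 5) = (y OR x OR w) AND (y OR NOT x OR w) AND (NOT y OR x OR NOT w)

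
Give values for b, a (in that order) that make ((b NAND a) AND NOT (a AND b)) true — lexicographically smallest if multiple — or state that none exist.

b=0, a=0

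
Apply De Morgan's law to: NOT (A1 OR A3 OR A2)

NOT A1 AND NOT A3 AND NOT A2
De Morgan's: NOT(OR of terms) = AND of negations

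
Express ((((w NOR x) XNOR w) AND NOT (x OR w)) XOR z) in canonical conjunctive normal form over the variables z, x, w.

(z OR x OR w) AND (z OR x OR NOT w) AND (z OR NOT x OR w) AND (z OR NOT x OR NOT w)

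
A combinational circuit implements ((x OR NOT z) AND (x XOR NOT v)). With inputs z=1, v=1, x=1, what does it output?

Substituting: ((1 OR NOT 1) AND (1 XOR NOT 1))
= 1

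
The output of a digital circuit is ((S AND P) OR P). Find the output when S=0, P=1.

Substituting: ((0 AND 1) OR 1)
= 1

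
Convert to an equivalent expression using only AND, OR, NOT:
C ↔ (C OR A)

(C AND (C OR A)) OR (NOT C AND NOT (C OR A))
(Biconditional = both true or both false)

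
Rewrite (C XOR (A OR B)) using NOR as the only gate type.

((((C NOR ((A NOR B) NOR (A NOR B))) NOR (C NOR ((A NOR B) NOR (A NOR B)))) NOR ((C NOR ((A NOR B) NOR (A NOR B))) NOR (C NOR ((A NOR B) NOR (A NOR B))))) NOR ((((C NOR C) NOR (((A NOR B) NOR (A NOR B)) NOR ((A NOR B) NOR (A NOR B)))) NOR ((C NOR C) NOR (((A NOR B) NOR (A NOR B)) NOR ((A NOR B) NOR (A NOR B))))) NOR (((C NOR C) NOR (((A NOR B) NOR (A NOR B)) NOR ((A NOR B) NOR (A NOR B)))) NOR ((C NOR C) NOR (((A NOR B) NOR (A NOR B)) NOR ((A NOR B) NOR (A NOR B)))))))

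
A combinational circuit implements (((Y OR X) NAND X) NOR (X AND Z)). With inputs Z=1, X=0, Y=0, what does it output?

Substituting: (((0 OR 0) NAND 0) NOR (0 AND 1))
= 0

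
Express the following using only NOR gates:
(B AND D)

((B NOR B) NOR (D NOR D))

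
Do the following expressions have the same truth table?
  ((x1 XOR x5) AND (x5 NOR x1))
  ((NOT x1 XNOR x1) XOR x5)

No. Counterexample: with x5=1, x1=0, Expression 1 = 0 but Expression 2 = 1.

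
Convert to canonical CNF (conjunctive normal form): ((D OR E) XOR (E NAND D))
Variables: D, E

(D OR NOT E) AND (NOT D OR E)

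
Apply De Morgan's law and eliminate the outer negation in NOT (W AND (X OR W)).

NOT W OR NOT (X OR W)
De Morgan's: NOT(AND of terms) = OR of negations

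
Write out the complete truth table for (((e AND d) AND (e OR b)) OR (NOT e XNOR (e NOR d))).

e | d | b | Output
------------------
0 | 0 | 0 | 1
0 | 0 | 1 | 1
0 | 1 | 0 | 0
0 | 1 | 1 | 0
1 | 0 | 0 | 1
1 | 0 | 1 | 1
1 | 1 | 0 | 1
1 | 1 | 1 | 1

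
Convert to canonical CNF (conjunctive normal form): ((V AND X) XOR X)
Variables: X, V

(X OR V) AND (X OR NOT V) AND (NOT X OR NOT V)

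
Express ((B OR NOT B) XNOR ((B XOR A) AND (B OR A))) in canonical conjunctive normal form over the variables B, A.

(B OR A) AND (NOT B OR NOT A)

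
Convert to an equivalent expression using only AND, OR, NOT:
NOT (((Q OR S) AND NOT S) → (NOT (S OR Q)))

((Q OR S) AND NOT S) AND (S OR Q)
(Negated implication: NOT(A → B) = A AND NOT B)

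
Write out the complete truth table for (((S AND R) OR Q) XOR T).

R | T | S | Q | Output
----------------------
0 | 0 | 0 | 0 | 0
0 | 0 | 0 | 1 | 1
0 | 0 | 1 | 0 | 0
0 | 0 | 1 | 1 | 1
0 | 1 | 0 | 0 | 1
0 | 1 | 0 | 1 | 0
0 | 1 | 1 | 0 | 1
0 | 1 | 1 | 1 | 0
1 | 0 | 0 | 0 | 0
1 | 0 | 0 | 1 | 1
1 | 0 | 1 | 0 | 1
1 | 0 | 1 | 1 | 1
1 | 1 | 0 | 0 | 1
1 | 1 | 0 | 1 | 0
1 | 1 | 1 | 0 | 0
1 | 1 | 1 | 1 | 0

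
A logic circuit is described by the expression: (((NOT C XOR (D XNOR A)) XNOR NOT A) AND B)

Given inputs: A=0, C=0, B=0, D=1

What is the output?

Substituting: (((NOT 0 XOR (1 XNOR 0)) XNOR NOT 0) AND 0)
= 0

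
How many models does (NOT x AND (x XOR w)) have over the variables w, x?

Satisfying assignments: (1,0)
Count: 1 out of 4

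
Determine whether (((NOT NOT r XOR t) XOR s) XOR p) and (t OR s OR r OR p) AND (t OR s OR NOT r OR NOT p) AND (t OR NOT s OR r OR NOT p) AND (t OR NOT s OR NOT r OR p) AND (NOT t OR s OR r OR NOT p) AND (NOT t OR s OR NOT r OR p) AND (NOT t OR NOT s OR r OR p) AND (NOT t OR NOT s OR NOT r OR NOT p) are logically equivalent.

Yes, they are equivalent — the two output columns agree on all 16 assignments:
t | s | r | p | Expression 1 | Expression 2
-------------------------------------------
0 | 0 | 0 | 0 | 0 | 0
0 | 0 | 0 | 1 | 1 | 1
0 | 0 | 1 | 0 | 1 | 1
0 | 0 | 1 | 1 | 0 | 0
0 | 1 | 0 | 0 | 1 | 1
0 | 1 | 0 | 1 | 0 | 0
0 | 1 | 1 | 0 | 0 | 0
0 | 1 | 1 | 1 | 1 | 1
1 | 0 | 0 | 0 | 1 | 1
1 | 0 | 0 | 1 | 0 | 0
1 | 0 | 1 | 0 | 0 | 0
1 | 0 | 1 | 1 | 1 | 1
1 | 1 | 0 | 0 | 0 | 0
1 | 1 | 0 | 1 | 1 | 1
1 | 1 | 1 | 0 | 1 | 1
1 | 1 | 1 | 1 | 0 | 0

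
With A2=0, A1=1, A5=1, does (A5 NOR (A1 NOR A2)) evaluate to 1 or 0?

Substituting: (1 NOR (1 NOR 0))
= 0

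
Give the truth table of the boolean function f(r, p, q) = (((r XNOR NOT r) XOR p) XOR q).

r | p | q | Output
------------------
0 | 0 | 0 | 0
0 | 0 | 1 | 1
0 | 1 | 0 | 1
0 | 1 | 1 | 0
1 | 0 | 0 | 0
1 | 0 | 1 | 1
1 | 1 | 0 | 1
1 | 1 | 1 | 0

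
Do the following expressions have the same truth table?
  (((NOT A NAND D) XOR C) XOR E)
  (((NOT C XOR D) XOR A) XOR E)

No. Counterexample: with D=0, C=0, A=1, E=0, Expression 1 = 1 but Expression 2 = 0.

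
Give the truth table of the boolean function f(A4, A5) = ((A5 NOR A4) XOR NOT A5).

A4 | A5 | Output
----------------
0 | 0 | 0
0 | 1 | 0
1 | 0 | 1
1 | 1 | 0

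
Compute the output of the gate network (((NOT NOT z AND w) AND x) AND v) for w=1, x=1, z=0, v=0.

Substituting: (((NOT NOT 0 AND 1) AND 1) AND 0)
= 0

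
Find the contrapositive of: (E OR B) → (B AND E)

Contrapositive: NOT (B AND E) → NOT (E OR B)
Note: A statement and its contrapositive are logically equivalent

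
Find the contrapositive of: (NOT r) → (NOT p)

Contrapositive: p → r
Note: A statement and its contrapositive are logically equivalent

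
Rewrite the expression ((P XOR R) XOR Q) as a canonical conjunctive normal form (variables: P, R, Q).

(P OR R OR Q) AND (P OR NOT R OR NOT Q) AND (NOT P OR R OR NOT Q) AND (NOT P OR NOT R OR Q)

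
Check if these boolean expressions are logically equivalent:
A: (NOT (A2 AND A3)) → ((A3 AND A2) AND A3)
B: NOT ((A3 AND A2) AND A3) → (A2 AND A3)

Yes, Contrapositive is always equivalent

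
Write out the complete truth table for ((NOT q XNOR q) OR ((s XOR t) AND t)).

q | s | t | Output
------------------
0 | 0 | 0 | 0
0 | 0 | 1 | 1
0 | 1 | 0 | 0
0 | 1 | 1 | 0
1 | 0 | 0 | 0
1 | 0 | 1 | 1
1 | 1 | 0 | 0
1 | 1 | 1 | 0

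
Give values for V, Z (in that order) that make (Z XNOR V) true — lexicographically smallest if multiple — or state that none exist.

V=0, Z=0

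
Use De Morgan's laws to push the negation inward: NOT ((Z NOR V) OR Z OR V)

NOT (Z NOR V) AND NOT Z AND NOT V
De Morgan's: NOT(OR of terms) = AND of negations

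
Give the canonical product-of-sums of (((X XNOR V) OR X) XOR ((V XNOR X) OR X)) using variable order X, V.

ΠM(0, 1, 2, 3) = (X OR V) AND (X OR NOT V) AND (NOT X OR V) AND (NOT X OR NOT V)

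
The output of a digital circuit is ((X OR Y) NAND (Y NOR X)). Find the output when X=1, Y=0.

Substituting: ((1 OR 0) NAND (0 NOR 1))
= 1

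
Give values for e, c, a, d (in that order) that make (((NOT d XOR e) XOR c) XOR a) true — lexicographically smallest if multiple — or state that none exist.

e=0, c=0, a=0, d=0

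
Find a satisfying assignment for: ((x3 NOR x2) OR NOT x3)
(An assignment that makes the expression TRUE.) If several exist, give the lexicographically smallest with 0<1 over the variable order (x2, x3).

x2=0, x3=0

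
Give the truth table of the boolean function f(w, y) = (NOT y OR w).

w | y | Output
--------------
0 | 0 | 1
0 | 1 | 0
1 | 0 | 1
1 | 1 | 1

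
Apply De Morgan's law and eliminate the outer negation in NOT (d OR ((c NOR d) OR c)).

NOT d AND NOT ((c NOR d) OR c)
De Morgan's: NOT(OR of terms) = AND of negations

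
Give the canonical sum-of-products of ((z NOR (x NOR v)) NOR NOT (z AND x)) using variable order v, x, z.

Σm(3, 7) = (NOT v AND x AND z) OR (v AND x AND z)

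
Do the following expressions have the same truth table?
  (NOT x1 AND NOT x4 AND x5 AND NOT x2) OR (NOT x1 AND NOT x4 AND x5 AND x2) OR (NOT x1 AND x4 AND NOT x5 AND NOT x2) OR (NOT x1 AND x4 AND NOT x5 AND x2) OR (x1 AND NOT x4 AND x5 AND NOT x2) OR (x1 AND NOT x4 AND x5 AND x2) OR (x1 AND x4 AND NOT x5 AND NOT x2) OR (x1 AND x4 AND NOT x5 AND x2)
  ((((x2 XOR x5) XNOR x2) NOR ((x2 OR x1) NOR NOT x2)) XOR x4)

Yes, they are equivalent — the two output columns agree on all 16 assignments:
x1 | x4 | x5 | x2 | Expression 1 | Expression 2
-----------------------------------------------
0 | 0 | 0 | 0 | 0 | 0
0 | 0 | 0 | 1 | 0 | 0
0 | 0 | 1 | 0 | 1 | 1
0 | 0 | 1 | 1 | 1 | 1
0 | 1 | 0 | 0 | 1 | 1
0 | 1 | 0 | 1 | 1 | 1
0 | 1 | 1 | 0 | 0 | 0
0 | 1 | 1 | 1 | 0 | 0
1 | 0 | 0 | 0 | 0 | 0
1 | 0 | 0 | 1 | 0 | 0
1 | 0 | 1 | 0 | 1 | 1
1 | 0 | 1 | 1 | 1 | 1
1 | 1 | 0 | 0 | 1 | 1
1 | 1 | 0 | 1 | 1 | 1
1 | 1 | 1 | 0 | 0 | 0
1 | 1 | 1 | 1 | 0 | 0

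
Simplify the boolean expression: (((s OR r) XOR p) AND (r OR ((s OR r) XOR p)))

By absorption (E AND (E OR v) = E):
= ((s OR r) XOR p)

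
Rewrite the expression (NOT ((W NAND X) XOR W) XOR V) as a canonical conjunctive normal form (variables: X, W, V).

(X OR W OR V) AND (X OR NOT W OR NOT V) AND (NOT X OR W OR V) AND (NOT X OR NOT W OR V)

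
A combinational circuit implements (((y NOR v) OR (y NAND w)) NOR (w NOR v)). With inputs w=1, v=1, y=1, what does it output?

Substituting: (((1 NOR 1) OR (1 NAND 1)) NOR (1 NOR 1))
= 1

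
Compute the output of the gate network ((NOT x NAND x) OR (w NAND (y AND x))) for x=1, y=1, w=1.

Substituting: ((NOT 1 NAND 1) OR (1 NAND (1 AND 1)))
= 1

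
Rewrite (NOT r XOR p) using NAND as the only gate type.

(((r NAND r) NAND ((r NAND r) NAND p)) NAND (p NAND ((r NAND r) NAND p)))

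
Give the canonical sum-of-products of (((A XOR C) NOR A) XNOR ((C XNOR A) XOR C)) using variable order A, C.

Σm(0, 2, 3) = (NOT A AND NOT C) OR (A AND NOT C) OR (A AND C)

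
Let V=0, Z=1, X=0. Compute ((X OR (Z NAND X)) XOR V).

Substituting: ((0 OR (1 NAND 0)) XOR 0)
= 1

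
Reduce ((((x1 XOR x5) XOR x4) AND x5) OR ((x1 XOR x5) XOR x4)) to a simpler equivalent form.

By absorption (E OR (E AND v) = E):
= ((x1 XOR x5) XOR x4)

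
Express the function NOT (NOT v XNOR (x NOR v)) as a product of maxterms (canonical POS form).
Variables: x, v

ΠM(0, 1, 3) = (x OR v) AND (x OR NOT v) AND (NOT x OR NOT v)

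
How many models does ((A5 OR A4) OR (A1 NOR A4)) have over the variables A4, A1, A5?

Satisfying assignments: (0,0,0), (0,0,1), (0,1,1), (1,0,0), (1,0,1), (1,1,0), (1,1,1)
Count: 7 out of 8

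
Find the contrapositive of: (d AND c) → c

Contrapositive: NOT c → NOT (d AND c)
Note: A statement and its contrapositive are logically equivalent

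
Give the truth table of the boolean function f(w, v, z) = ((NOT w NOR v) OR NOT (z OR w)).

w | v | z | Output
------------------
0 | 0 | 0 | 1
0 | 0 | 1 | 0
0 | 1 | 0 | 1
0 | 1 | 1 | 0
1 | 0 | 0 | 1
1 | 0 | 1 | 1
1 | 1 | 0 | 0
1 | 1 | 1 | 0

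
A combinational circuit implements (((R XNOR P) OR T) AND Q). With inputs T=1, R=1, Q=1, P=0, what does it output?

Substituting: (((1 XNOR 0) OR 1) AND 1)
= 1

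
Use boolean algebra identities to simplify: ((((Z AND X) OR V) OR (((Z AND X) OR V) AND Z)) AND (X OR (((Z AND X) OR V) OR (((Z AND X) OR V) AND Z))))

By absorption (E AND (E OR v) = E) then absorption (E OR (E AND v) = E):
= ((Z AND X) OR V)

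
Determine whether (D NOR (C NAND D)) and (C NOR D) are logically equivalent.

No. Counterexample: with D=0, C=0, Expression 1 = 0 but Expression 2 = 1.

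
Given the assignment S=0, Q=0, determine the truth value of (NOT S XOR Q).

Substituting: (NOT 0 XOR 0)
= 1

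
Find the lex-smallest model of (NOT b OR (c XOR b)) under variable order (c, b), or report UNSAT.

c=0, b=0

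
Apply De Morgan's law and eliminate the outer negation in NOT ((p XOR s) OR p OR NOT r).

NOT (p XOR s) AND NOT p AND r
De Morgan's: NOT(OR of terms) = AND of negations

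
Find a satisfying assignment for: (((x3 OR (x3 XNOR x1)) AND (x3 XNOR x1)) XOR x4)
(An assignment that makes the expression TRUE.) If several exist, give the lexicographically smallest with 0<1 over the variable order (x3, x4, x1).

x3=0, x4=0, x1=0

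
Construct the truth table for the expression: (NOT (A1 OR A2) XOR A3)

A1 | A2 | A3 | Output
---------------------
0 | 0 | 0 | 1
0 | 0 | 1 | 0
0 | 1 | 0 | 0
0 | 1 | 1 | 1
1 | 0 | 0 | 0
1 | 0 | 1 | 1
1 | 1 | 0 | 0
1 | 1 | 1 | 1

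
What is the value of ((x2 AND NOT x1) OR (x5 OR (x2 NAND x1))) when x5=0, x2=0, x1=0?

Substituting: ((0 AND NOT 0) OR (0 OR (0 NAND 0)))
= 1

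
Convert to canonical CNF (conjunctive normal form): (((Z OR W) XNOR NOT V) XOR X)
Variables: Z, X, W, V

(Z OR X OR W OR V) AND (Z OR X OR NOT W OR NOT V) AND (Z OR NOT X OR W OR NOT V) AND (Z OR NOT X OR NOT W OR V) AND (NOT Z OR X OR W OR NOT V) AND (NOT Z OR X OR NOT W OR NOT V) AND (NOT Z OR NOT X OR W OR V) AND (NOT Z OR NOT X OR NOT W OR V)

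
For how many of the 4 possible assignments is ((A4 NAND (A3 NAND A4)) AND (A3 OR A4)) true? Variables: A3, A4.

Satisfying assignments: (1,0), (1,1)
Count: 2 out of 4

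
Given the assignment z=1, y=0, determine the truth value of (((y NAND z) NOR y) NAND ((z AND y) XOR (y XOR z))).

Substituting: (((0 NAND 1) NOR 0) NAND ((1 AND 0) XOR (0 XOR 1)))
= 1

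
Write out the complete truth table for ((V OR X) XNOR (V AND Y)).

Y | V | X | Output
------------------
0 | 0 | 0 | 1
0 | 0 | 1 | 0
0 | 1 | 0 | 0
0 | 1 | 1 | 0
1 | 0 | 0 | 1
1 | 0 | 1 | 0
1 | 1 | 0 | 1
1 | 1 | 1 | 1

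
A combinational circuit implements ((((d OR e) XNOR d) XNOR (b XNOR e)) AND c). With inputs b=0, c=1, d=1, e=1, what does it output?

Substituting: ((((1 OR 1) XNOR 1) XNOR (0 XNOR 1)) AND 1)
= 0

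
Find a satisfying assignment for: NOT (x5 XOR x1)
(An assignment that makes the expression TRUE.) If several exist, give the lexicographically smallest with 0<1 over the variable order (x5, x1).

x5=0, x1=0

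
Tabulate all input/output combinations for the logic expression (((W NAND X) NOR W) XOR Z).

W | Z | X | Output
------------------
0 | 0 | 0 | 0
0 | 0 | 1 | 0
0 | 1 | 0 | 1
0 | 1 | 1 | 1
1 | 0 | 0 | 0
1 | 0 | 1 | 0
1 | 1 | 0 | 1
1 | 1 | 1 | 1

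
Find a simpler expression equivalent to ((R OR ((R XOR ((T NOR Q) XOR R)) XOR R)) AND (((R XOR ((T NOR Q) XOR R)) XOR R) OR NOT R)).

By distribution ((E OR v) AND (E OR NOT v) = E) then XOR self-cancellation ((E XOR v) XOR v = E):
= ((T NOR Q) XOR R)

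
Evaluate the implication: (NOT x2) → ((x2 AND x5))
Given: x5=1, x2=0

Antecedent (NOT x2) = 1; consequent ((x2 AND x5)) = 0.
1 → 0 = 0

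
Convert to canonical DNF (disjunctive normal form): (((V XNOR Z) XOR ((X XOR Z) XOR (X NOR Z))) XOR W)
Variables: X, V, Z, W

(NOT X AND NOT V AND NOT Z AND W) OR (NOT X AND NOT V AND Z AND NOT W) OR (NOT X AND V AND NOT Z AND NOT W) OR (NOT X AND V AND Z AND W) OR (X AND NOT V AND NOT Z AND W) OR (X AND NOT V AND Z AND W) OR (X AND V AND NOT Z AND NOT W) OR (X AND V AND Z AND NOT W)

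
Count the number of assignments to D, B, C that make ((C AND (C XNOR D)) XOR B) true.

Satisfying assignments: (0,1,0), (0,1,1), (1,0,1), (1,1,0)
Count: 4 out of 8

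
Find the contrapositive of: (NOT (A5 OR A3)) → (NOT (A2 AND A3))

Contrapositive: (A2 AND A3) → (A5 OR A3)
Note: A statement and its contrapositive are logically equivalent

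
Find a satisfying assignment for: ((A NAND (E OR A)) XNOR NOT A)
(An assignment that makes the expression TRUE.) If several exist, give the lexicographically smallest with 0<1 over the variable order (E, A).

E=0, A=0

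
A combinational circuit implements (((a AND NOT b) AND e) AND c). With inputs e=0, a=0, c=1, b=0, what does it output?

Substituting: (((0 AND NOT 0) AND 0) AND 1)
= 0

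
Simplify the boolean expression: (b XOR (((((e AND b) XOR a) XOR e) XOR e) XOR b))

By XOR self-cancellation ((E XOR v) XOR v = E) then XOR self-cancellation ((E XOR v) XOR v = E):
= ((e AND b) XOR a)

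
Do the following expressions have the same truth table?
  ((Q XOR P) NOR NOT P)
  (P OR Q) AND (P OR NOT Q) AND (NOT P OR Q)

Yes, they are equivalent — the two output columns agree on all 4 assignments:
P | Q | Expression 1 | Expression 2
-----------------------------------
0 | 0 | 0 | 0
0 | 1 | 0 | 0
1 | 0 | 0 | 0
1 | 1 | 1 | 1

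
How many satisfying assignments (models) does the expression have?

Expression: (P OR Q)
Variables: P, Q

Satisfying assignments: (0,1), (1,0), (1,1)
Count: 3 out of 4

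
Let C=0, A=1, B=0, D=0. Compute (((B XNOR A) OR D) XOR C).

Substituting: (((0 XNOR 1) OR 0) XOR 0)
= 0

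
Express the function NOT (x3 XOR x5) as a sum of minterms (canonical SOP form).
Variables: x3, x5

Σm(0, 3) = (NOT x3 AND NOT x5) OR (x3 AND x5)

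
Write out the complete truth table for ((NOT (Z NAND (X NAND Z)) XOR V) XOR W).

V | Z | W | X | Output
----------------------
0 | 0 | 0 | 0 | 0
0 | 0 | 0 | 1 | 0
0 | 0 | 1 | 0 | 1
0 | 0 | 1 | 1 | 1
0 | 1 | 0 | 0 | 1
0 | 1 | 0 | 1 | 0
0 | 1 | 1 | 0 | 0
0 | 1 | 1 | 1 | 1
1 | 0 | 0 | 0 | 1
1 | 0 | 0 | 1 | 1
1 | 0 | 1 | 0 | 0
1 | 0 | 1 | 1 | 0
1 | 1 | 0 | 0 | 0
1 | 1 | 0 | 1 | 1
1 | 1 | 1 | 0 | 1
1 | 1 | 1 | 1 | 0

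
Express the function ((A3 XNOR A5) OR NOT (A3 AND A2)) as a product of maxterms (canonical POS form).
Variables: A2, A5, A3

ΠM(5) = (NOT A2 OR A5 OR NOT A3)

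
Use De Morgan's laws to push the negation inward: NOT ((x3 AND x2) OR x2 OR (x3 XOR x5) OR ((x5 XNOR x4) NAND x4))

NOT (x3 AND x2) AND NOT x2 AND NOT (x3 XOR x5) AND NOT ((x5 XNOR x4) NAND x4)
De Morgan's: NOT(OR of terms) = AND of negations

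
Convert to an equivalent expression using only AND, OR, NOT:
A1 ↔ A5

(A1 AND A5) OR (NOT A1 AND NOT A5)
(Biconditional = both true or both false)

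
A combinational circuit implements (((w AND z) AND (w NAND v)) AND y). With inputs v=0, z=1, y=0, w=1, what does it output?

Substituting: (((1 AND 1) AND (1 NAND 0)) AND 0)
= 0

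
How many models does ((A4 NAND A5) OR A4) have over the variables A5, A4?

Satisfying assignments: (0,0), (0,1), (1,0), (1,1)
Count: 4 out of 4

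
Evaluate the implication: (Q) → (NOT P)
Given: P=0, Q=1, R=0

Antecedent (Q) = 1; consequent (NOT P) = 1.
1 → 1 = 1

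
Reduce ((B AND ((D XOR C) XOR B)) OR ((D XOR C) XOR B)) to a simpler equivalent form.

By absorption (E OR (E AND v) = E):
= ((D XOR C) XOR B)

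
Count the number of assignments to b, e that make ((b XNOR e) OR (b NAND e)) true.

Satisfying assignments: (0,0), (0,1), (1,0), (1,1)
Count: 4 out of 4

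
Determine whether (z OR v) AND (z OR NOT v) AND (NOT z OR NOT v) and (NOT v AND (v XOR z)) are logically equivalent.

Yes, they are equivalent — the two output columns agree on all 4 assignments:
z | v | Expression 1 | Expression 2
-----------------------------------
0 | 0 | 0 | 0
0 | 1 | 0 | 0
1 | 0 | 1 | 1
1 | 1 | 0 | 0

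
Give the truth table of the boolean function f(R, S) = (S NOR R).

R | S | Output
--------------
0 | 0 | 1
0 | 1 | 0
1 | 0 | 0
1 | 1 | 0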